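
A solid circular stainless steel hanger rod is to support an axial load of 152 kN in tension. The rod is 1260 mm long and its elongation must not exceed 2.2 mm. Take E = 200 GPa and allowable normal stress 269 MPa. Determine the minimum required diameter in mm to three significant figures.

Required area A ≥ P/σ_allow = 152000/269 = 565.1 mm².
For a solid circular section, d ≥ √(4A/π) = 26.82 mm.
Elongation limit: A ≥ PL/(Eδ_allow) = 152000·1260/(200000·2.2) = 435.3 mm² ⇒ d ≥ 23.54 mm.
The stress limit governs.

26.8 mm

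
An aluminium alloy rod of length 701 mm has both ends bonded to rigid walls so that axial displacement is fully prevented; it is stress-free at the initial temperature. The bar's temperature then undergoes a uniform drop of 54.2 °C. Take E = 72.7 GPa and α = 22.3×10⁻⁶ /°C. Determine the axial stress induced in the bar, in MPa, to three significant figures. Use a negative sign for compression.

87.9 MPa

Free thermal expansion αLΔT = 22.3e-6 · 701 · -54.2 = -0.8473 mm.
The walls impose strain ε = −(-0.8473)/701 = 1.2087e-03; σ = Eε = 72700 · 1.2087e-03 = 87.87 MPa.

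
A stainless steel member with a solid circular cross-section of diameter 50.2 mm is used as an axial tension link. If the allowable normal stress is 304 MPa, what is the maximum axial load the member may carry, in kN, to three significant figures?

602 kN

A = 1979 mm².
P_max = σ_allow · A = 304 · 1979 = 601700 N = 601.7 kN.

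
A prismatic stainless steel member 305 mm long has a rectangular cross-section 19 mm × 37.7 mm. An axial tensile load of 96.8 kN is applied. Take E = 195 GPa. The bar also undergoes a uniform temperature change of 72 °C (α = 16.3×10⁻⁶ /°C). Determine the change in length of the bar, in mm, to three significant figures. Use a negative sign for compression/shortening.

0.569 mm

A = 716.3 mm².
δ_mech = NL/(AE) = 96800·305/(716.3·195000) = 0.2114 mm.
δ_thermal = αLΔT = 16.3e-6·305·72 = 0.3579 mm.
δ = δ_mech + δ_thermal = 0.5693 mm.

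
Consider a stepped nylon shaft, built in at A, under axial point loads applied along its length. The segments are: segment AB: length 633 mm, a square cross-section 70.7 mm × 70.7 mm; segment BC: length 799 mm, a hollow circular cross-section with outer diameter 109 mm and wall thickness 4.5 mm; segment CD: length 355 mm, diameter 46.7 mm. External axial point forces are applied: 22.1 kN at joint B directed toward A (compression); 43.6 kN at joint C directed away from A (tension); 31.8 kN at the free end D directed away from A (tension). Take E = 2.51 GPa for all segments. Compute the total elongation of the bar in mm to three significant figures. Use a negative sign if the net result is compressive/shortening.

21.6 mm

Internal axial forces (sectioning from the free end, tension +): N_CD = 31.8 kN, N_BC = 75.4 kN, N_AB = 53.3 kN.
A_AB = 4998 mm².
A_BC = 1477 mm².
A_CD = 1713 mm².
δ_AB = 53300·633/(4998·2510) = 2.689 mm
δ_BC = 75400·799/(1477·2510) = 16.25 mm
δ_CD = 31800·355/(1713·2510) = 2.626 mm
δ = Σδ_i = 21.56 mm.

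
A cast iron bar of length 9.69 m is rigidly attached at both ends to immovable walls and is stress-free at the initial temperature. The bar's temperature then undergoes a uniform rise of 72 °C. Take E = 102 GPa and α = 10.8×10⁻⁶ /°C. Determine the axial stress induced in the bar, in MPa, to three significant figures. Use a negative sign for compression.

Free thermal expansion αLΔT = 10.8e-6 · 9690 · 72 = 7.535 mm.
The walls impose strain ε = −(7.535)/9690 = -7.7760e-04; σ = Eε = 102000 · -7.7760e-04 = -79.32 MPa.

-79.3 MPa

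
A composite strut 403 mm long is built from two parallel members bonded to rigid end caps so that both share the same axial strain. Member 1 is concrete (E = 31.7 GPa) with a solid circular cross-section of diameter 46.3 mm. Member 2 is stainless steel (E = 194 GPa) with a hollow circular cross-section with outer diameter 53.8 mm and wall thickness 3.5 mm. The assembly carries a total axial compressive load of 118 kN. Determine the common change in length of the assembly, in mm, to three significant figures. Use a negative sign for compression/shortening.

A_1 = 1684 mm².
A_2 = 553.1 mm².
Equal strain + equilibrium ⇒ each member carries load in proportion to AE: A₁E₁ = 53370000 N, A₂E₂ = 107300000 N, ΣAE = 160700000 N.
δ = PL/ΣAE = -118000·403/160700000 = -0.296 mm.

-0.296 mm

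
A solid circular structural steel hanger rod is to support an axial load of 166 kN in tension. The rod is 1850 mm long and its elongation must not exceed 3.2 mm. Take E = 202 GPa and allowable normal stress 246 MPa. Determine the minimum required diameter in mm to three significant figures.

29.3 mm

Required area A ≥ P/σ_allow = 166000/246 = 674.8 mm².
For a solid circular section, d ≥ √(4A/π) = 29.31 mm.
Elongation limit: A ≥ PL/(Eδ_allow) = 166000·1850/(202000·3.2) = 475.1 mm² ⇒ d ≥ 24.59 mm.
The stress limit governs.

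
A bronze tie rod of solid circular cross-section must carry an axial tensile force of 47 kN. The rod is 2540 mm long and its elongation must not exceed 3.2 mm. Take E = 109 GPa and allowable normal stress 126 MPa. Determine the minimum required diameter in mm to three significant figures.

Required area A ≥ P/σ_allow = 47000/126 = 373 mm².
For a solid circular section, d ≥ √(4A/π) = 21.79 mm.
Elongation limit: A ≥ PL/(Eδ_allow) = 47000·2540/(109000·3.2) = 342.3 mm² ⇒ d ≥ 20.88 mm.
The stress limit governs.

21.8 mm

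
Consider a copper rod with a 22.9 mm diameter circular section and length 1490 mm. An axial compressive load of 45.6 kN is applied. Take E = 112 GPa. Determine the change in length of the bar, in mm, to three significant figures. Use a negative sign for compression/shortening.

A = 411.9 mm².
δ_mech = NL/(AE) = -45600·1490/(411.9·112000) = -1.473 mm.

-1.47 mm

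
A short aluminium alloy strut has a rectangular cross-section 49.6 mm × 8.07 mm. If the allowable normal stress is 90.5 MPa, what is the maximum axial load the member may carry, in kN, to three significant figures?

A = 400.3 mm².
P_max = σ_allow · A = 90.5 · 400.3 = 36220 N = 36.22 kN.

36.2 kN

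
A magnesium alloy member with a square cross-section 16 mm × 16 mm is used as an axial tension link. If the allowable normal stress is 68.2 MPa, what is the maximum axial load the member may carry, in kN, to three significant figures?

A = 256 mm².
P_max = σ_allow · A = 68.2 · 256 = 17460 N = 17.46 kN.

17.5 kN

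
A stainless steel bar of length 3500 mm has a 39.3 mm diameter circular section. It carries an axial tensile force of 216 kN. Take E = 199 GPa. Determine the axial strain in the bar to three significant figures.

A = 1213 mm².
σ = N/A = 178.1 MPa; ε = σ/E = 178.1/199000 = 8.948e-04.

8.95e-04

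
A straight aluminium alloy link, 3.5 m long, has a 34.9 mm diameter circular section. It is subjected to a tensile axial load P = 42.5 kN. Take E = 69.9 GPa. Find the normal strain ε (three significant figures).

A = 956.6 mm².
σ = N/A = 44.43 MPa; ε = σ/E = 44.43/69900 = 6.356e-04.

6.36e-04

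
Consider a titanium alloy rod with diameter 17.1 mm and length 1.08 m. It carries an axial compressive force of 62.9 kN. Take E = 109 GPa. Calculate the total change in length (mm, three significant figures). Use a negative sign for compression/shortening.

A = 229.7 mm².
δ_mech = NL/(AE) = -62900·1080/(229.7·109000) = -2.714 mm.

-2.71 mm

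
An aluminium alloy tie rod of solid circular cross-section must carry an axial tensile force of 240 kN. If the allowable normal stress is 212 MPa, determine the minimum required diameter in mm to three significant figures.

38.0 mm

Required area A ≥ P/σ_allow = 240000/212 = 1132 mm².
For a solid circular section, d ≥ √(4A/π) = 37.97 mm.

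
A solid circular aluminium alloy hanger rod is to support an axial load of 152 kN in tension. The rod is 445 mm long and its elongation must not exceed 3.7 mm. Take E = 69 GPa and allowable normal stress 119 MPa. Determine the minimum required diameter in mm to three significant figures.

40.3 mm

Required area A ≥ P/σ_allow = 152000/119 = 1277 mm².
For a solid circular section, d ≥ √(4A/π) = 40.33 mm.
Elongation limit: A ≥ PL/(Eδ_allow) = 152000·445/(69000·3.7) = 264.9 mm² ⇒ d ≥ 18.37 mm.
The stress limit governs.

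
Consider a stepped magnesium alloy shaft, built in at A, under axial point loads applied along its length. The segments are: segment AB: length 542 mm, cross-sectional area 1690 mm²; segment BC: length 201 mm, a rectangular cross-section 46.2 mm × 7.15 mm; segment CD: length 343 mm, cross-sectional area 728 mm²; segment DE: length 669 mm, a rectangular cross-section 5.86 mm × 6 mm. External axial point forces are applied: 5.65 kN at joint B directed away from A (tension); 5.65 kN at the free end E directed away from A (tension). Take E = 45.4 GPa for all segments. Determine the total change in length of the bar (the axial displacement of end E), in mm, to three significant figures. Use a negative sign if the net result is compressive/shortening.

Internal axial forces (sectioning from the free end, tension +): N_DE = 5.65 kN, N_CD = 5.65 kN, N_BC = 5.65 kN, N_AB = 11.3 kN.
A_BC = 330.3 mm².
A_DE = 35.16 mm².
δ_AB = 11300·542/(1690·45400) = 0.07982 mm
δ_BC = 5650·201/(330.3·45400) = 0.07573 mm
δ_CD = 5650·343/(728·45400) = 0.05863 mm
δ_DE = 5650·669/(35.16·45400) = 2.368 mm
δ = Σδ_i = 2.582 mm.

2.58 mm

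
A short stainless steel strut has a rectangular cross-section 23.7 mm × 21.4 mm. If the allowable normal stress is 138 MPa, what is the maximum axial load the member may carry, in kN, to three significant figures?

70.0 kN

A = 507.2 mm².
P_max = σ_allow · A = 138 · 507.2 = 69990 N = 69.99 kN.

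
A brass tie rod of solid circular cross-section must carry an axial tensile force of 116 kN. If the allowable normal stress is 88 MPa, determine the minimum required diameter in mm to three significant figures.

Required area A ≥ P/σ_allow = 116000/88 = 1318 mm².
For a solid circular section, d ≥ √(4A/π) = 40.97 mm.

41.0 mm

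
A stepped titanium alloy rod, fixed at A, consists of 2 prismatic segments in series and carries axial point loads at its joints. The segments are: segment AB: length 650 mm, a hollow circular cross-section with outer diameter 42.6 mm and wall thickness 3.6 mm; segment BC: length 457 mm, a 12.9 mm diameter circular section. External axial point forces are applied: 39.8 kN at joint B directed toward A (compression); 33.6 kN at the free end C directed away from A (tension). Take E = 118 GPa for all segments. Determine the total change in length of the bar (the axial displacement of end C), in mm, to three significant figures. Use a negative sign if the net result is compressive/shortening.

Internal axial forces (sectioning from the free end, tension +): N_BC = 33.6 kN, N_AB = -6.2 kN.
A_AB = 441.1 mm².
A_BC = 130.7 mm².
δ_AB = -6200·650/(441.1·118000) = -0.07743 mm
δ_BC = 33600·457/(130.7·118000) = 0.9956 mm
δ = Σδ_i = 0.9182 mm.

0.918 mm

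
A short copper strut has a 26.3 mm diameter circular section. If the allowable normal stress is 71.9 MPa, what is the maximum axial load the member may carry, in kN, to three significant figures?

A = 543.3 mm².
P_max = σ_allow · A = 71.9 · 543.3 = 39060 N = 39.06 kN.

39.1 kN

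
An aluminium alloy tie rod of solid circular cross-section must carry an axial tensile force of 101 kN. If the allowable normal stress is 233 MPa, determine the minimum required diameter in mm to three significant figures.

23.5 mm

Required area A ≥ P/σ_allow = 101000/233 = 433.5 mm².
For a solid circular section, d ≥ √(4A/π) = 23.49 mm.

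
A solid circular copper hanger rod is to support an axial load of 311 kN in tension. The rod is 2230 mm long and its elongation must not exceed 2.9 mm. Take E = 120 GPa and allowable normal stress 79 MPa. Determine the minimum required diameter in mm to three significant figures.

70.8 mm

Required area A ≥ P/σ_allow = 311000/79 = 3937 mm².
For a solid circular section, d ≥ √(4A/π) = 70.8 mm.
Elongation limit: A ≥ PL/(Eδ_allow) = 311000·2230/(120000·2.9) = 1993 mm² ⇒ d ≥ 50.37 mm.
The stress limit governs.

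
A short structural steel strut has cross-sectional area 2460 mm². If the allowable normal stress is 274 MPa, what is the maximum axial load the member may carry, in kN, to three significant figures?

P_max = σ_allow · A = 274 · 2460 = 674000 N = 674 kN.

674 kN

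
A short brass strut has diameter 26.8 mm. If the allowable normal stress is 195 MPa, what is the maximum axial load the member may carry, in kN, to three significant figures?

110 kN

A = 564.1 mm².
P_max = σ_allow · A = 195 · 564.1 = 110000 N = 110 kN.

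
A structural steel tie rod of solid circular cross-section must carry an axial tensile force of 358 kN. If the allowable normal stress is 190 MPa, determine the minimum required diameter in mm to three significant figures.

49.0 mm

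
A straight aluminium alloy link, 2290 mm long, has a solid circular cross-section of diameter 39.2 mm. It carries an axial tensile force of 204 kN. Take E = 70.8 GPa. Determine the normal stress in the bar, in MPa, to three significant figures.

A = 1207 mm².
σ = N/A = 204000/1207 = 169 MPa.

169 MPa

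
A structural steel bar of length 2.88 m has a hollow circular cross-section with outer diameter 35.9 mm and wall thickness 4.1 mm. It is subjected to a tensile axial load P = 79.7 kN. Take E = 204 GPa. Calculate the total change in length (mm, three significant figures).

2.75 mm

A = 409.6 mm².
δ_mech = NL/(AE) = 79700·2880/(409.6·204000) = 2.747 mm.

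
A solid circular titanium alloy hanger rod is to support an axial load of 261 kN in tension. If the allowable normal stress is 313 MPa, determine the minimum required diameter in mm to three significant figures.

32.6 mm

Required area A ≥ P/σ_allow = 261000/313 = 833.9 mm².
For a solid circular section, d ≥ √(4A/π) = 32.58 mm.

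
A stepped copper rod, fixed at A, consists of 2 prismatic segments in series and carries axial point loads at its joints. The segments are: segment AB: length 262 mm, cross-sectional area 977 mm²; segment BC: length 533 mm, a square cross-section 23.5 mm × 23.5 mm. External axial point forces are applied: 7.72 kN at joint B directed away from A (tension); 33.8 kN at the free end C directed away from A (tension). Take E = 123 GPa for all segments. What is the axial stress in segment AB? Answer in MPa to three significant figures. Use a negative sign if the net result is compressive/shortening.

42.5 MPa

Internal axial forces (sectioning from the free end, tension +): N_BC = 33.8 kN, N_AB = 41.52 kN.
σ_AB = N_AB/A_AB = 41520/977 = 42.5 MPa.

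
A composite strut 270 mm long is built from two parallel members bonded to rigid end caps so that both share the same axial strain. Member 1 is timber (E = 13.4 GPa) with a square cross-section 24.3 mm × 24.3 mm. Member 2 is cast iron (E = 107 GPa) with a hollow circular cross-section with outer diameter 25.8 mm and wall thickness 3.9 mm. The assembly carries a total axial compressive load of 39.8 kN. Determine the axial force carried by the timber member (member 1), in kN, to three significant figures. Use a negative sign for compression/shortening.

A_1 = 590.5 mm².
A_2 = 268.3 mm².
Equal strain + equilibrium ⇒ each member carries load in proportion to AE: A₁E₁ = 7913000 N, A₂E₂ = 28710000 N, ΣAE = 36620000 N.
F₁ = P·A₁E₁/ΣAE = -39800·7913000/36620000 = -8599 N.

-8.60 kN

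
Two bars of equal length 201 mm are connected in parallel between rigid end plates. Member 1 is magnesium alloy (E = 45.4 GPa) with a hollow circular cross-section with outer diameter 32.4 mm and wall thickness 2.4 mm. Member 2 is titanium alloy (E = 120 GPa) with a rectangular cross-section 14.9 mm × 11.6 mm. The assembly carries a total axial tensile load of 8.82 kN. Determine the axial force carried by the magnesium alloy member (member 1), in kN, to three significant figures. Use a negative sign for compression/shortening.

A_1 = 226.2 mm².
A_2 = 172.8 mm².
Equal strain + equilibrium ⇒ each member carries load in proportion to AE: A₁E₁ = 10270000 N, A₂E₂ = 20740000 N, ΣAE = 31010000 N.
F₁ = P·A₁E₁/ΣAE = 8820·10270000/31010000 = 2921 N.

2.92 kN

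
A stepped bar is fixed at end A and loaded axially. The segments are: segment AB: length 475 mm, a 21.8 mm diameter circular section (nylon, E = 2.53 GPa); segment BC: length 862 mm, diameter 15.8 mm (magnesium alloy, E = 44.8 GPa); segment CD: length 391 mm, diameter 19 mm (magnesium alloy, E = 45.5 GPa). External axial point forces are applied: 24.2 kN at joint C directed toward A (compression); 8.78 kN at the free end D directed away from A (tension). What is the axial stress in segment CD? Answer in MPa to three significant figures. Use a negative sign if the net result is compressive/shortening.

Internal axial forces (sectioning from the free end, tension +): N_CD = 8.78 kN, N_BC = -15.42 kN, N_AB = -15.42 kN.
A_CD = 283.5 mm².
σ_CD = N_CD/A_CD = 8780/283.5 = 30.97 MPa.

31.0 MPa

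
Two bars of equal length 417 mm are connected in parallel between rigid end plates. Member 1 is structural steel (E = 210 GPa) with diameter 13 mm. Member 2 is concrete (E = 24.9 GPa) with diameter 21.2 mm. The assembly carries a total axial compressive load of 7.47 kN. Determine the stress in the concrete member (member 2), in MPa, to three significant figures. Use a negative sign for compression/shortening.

A_1 = 132.7 mm².
A_2 = 353 mm².
Equal strain + equilibrium ⇒ each member carries load in proportion to AE: A₁E₁ = 27870000 N, A₂E₂ = 8789000 N, ΣAE = 36660000 N.
σ₂ = P·E₂/ΣAE = -7470·24900/36660000 = -5.073 MPa.

-5.07 MPa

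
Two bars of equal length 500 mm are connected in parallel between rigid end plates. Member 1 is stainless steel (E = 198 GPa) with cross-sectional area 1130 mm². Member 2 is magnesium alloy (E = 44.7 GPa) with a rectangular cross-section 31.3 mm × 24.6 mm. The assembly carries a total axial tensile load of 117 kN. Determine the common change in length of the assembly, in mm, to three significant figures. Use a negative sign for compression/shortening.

A_2 = 770 mm².
Equal strain + equilibrium ⇒ each member carries load in proportion to AE: A₁E₁ = 223700000 N, A₂E₂ = 34420000 N, ΣAE = 258200000 N.
δ = PL/ΣAE = 117000·500/258200000 = 0.2266 mm.

0.227 mm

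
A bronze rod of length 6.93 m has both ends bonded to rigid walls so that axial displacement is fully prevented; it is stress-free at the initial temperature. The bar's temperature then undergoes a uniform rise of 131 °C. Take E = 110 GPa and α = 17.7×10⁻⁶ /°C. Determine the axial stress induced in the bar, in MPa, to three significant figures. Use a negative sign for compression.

-255 MPa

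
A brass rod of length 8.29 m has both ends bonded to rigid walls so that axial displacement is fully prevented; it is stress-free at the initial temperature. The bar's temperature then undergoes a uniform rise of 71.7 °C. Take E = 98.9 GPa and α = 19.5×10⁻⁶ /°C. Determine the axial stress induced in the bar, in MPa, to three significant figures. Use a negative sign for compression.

Free thermal expansion αLΔT = 19.5e-6 · 8290 · 71.7 = 11.59 mm.
The walls impose strain ε = −(11.59)/8290 = -1.3982e-03; σ = Eε = 98900 · -1.3982e-03 = -138.3 MPa.

-138 MPa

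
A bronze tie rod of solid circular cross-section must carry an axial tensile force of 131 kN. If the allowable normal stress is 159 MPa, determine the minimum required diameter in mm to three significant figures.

32.4 mm

Required area A ≥ P/σ_allow = 131000/159 = 823.9 mm².
For a solid circular section, d ≥ √(4A/π) = 32.39 mm.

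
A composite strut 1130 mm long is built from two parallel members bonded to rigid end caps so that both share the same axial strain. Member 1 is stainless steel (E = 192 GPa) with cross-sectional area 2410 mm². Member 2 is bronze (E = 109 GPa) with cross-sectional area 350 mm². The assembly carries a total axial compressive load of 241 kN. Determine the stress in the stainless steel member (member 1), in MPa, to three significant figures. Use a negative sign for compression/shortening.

Equal strain + equilibrium ⇒ each member carries load in proportion to AE: A₁E₁ = 462700000 N, A₂E₂ = 38150000 N, ΣAE = 500900000 N.
σ₁ = P·E₁/ΣAE = -241000·192000/500900000 = -92.38 MPa.

-92.4 MPa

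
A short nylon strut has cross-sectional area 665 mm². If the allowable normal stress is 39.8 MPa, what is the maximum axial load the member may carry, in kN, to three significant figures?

26.5 kN

P_max = σ_allow · A = 39.8 · 665 = 26470 N = 26.47 kN.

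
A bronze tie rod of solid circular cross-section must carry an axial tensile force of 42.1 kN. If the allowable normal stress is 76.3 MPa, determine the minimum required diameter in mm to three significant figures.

Required area A ≥ P/σ_allow = 42100/76.3 = 551.8 mm².
For a solid circular section, d ≥ √(4A/π) = 26.51 mm.

26.5 mm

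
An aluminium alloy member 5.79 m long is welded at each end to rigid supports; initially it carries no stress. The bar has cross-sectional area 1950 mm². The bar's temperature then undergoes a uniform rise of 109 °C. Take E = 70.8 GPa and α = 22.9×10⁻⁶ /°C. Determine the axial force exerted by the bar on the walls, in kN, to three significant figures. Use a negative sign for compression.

Free thermal expansion αLΔT = 22.9e-6 · 5790 · 109 = 14.45 mm.
The walls impose strain ε = −(14.45)/5790 = -2.4961e-03; σ = Eε = 70800 · -2.4961e-03 = -176.7 MPa.
Wall reaction R = σ·A = -176.7·1950 = -344600 N = -344.6 kN.

-345 kN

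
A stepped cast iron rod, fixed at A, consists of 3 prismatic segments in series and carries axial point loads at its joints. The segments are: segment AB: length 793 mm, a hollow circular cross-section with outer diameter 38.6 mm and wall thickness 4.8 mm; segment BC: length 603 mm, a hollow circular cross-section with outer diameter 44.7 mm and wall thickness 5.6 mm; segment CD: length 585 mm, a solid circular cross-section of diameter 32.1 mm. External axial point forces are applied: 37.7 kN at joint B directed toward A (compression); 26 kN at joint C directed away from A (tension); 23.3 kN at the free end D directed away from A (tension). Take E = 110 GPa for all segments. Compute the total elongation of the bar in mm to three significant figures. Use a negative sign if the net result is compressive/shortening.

0.710 mm

Internal axial forces (sectioning from the free end, tension +): N_CD = 23.3 kN, N_BC = 49.3 kN, N_AB = 11.6 kN.
A_AB = 509.7 mm².
A_BC = 687.9 mm².
A_CD = 809.3 mm².
δ_AB = 11600·793/(509.7·110000) = 0.1641 mm
δ_BC = 49300·603/(687.9·110000) = 0.3929 mm
δ_CD = 23300·585/(809.3·110000) = 0.1531 mm
δ = Σδ_i = 0.7101 mm.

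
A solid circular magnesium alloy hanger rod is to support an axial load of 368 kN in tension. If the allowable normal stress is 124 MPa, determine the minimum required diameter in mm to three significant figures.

61.5 mm

Required area A ≥ P/σ_allow = 368000/124 = 2968 mm².
For a solid circular section, d ≥ √(4A/π) = 61.47 mm.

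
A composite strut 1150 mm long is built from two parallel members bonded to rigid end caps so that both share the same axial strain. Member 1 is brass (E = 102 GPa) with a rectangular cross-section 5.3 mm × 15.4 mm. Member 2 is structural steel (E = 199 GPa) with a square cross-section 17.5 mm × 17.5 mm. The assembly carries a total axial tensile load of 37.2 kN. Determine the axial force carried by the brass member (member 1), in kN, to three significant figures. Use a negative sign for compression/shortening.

4.47 kN

A_1 = 81.62 mm².
A_2 = 306.2 mm².
Equal strain + equilibrium ⇒ each member carries load in proportion to AE: A₁E₁ = 8325000 N, A₂E₂ = 60940000 N, ΣAE = 69270000 N.
F₁ = P·A₁E₁/ΣAE = 37200·8325000/69270000 = 4471 N.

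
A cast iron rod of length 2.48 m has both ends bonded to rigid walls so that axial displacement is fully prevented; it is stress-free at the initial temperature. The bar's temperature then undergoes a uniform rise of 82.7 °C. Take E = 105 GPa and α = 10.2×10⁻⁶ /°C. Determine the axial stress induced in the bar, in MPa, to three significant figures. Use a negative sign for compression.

-88.6 MPa

Free thermal expansion αLΔT = 10.2e-6 · 2480 · 82.7 = 2.092 mm.
The walls impose strain ε = −(2.092)/2480 = -8.4354e-04; σ = Eε = 105000 · -8.4354e-04 = -88.57 MPa.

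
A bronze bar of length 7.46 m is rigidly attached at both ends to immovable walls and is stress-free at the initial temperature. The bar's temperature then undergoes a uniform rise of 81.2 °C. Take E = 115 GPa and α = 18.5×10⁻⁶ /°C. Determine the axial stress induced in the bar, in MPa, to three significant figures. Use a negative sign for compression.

-173 MPa

Free thermal expansion αLΔT = 18.5e-6 · 7460 · 81.2 = 11.21 mm.
The walls impose strain ε = −(11.21)/7460 = -1.5022e-03; σ = Eε = 115000 · -1.5022e-03 = -172.8 MPa.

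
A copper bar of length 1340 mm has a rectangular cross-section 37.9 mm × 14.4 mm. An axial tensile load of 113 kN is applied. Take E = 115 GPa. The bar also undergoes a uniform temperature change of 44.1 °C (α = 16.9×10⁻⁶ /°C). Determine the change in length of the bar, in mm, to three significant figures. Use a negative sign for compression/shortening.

3.41 mm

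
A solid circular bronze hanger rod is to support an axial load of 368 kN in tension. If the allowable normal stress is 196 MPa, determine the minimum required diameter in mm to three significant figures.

48.9 mm

Required area A ≥ P/σ_allow = 368000/196 = 1878 mm².
For a solid circular section, d ≥ √(4A/π) = 48.89 mm.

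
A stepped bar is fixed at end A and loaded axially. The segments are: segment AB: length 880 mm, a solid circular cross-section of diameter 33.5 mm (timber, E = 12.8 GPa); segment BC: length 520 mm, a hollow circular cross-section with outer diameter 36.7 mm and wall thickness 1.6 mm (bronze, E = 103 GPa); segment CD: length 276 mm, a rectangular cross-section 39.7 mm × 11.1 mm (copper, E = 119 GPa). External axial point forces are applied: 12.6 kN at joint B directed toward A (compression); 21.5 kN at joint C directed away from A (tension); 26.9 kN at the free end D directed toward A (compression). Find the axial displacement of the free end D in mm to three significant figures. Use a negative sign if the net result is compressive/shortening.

-1.70 mm

Internal axial forces (sectioning from the free end, tension +): N_CD = -26.9 kN, N_BC = -5.4 kN, N_AB = -18 kN.
A_AB = 881.4 mm².
A_BC = 176.4 mm².
A_CD = 440.7 mm².
δ_AB = -18000·880/(881.4·12800) = -1.404 mm
δ_BC = -5400·520/(176.4·103000) = -0.1545 mm
δ_CD = -26900·276/(440.7·119000) = -0.1416 mm
δ = Σδ_i = -1.7 mm.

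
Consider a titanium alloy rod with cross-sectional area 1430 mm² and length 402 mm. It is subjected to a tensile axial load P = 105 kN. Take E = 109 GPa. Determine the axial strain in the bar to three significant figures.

σ = N/A = 73.43 MPa; ε = σ/E = 73.43/109000 = 6.736e-04.

6.74e-04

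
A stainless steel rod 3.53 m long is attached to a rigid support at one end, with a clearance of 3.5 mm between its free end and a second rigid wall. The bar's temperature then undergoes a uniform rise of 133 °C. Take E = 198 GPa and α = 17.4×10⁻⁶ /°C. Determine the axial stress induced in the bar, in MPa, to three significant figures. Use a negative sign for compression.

Free thermal expansion αLΔT = 17.4e-6 · 3530 · 133 = 8.169 mm.
The walls engage after the gap closes; constrained expansion = 8.169 − 3.5 = 4.669 mm.
The walls impose strain ε = −(4.669)/3530 = -1.3227e-03; σ = Eε = 198000 · -1.3227e-03 = -261.9 MPa.

-262 MPa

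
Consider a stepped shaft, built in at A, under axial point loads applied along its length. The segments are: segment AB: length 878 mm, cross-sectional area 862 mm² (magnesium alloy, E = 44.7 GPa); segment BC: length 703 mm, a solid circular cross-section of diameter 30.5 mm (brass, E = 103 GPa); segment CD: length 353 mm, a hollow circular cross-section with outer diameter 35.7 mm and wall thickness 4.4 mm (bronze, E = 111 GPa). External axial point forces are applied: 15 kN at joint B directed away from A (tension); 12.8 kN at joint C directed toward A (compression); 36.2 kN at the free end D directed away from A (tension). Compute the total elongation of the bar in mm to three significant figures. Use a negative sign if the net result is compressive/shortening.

Internal axial forces (sectioning from the free end, tension +): N_CD = 36.2 kN, N_BC = 23.4 kN, N_AB = 38.4 kN.
A_BC = 730.6 mm².
A_CD = 432.7 mm².
δ_AB = 38400·878/(862·44700) = 0.875 mm
δ_BC = 23400·703/(730.6·103000) = 0.2186 mm
δ_CD = 36200·353/(432.7·111000) = 0.2661 mm
δ = Σδ_i = 1.36 mm.

1.36 mm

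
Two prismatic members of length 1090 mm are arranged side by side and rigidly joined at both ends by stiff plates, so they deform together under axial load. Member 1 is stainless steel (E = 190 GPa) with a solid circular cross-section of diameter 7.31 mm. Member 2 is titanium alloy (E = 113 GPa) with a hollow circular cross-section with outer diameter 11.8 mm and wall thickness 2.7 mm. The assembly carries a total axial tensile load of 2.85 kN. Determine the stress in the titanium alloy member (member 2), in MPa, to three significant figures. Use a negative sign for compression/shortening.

A_1 = 41.97 mm².
A_2 = 77.19 mm².
Equal strain + equilibrium ⇒ each member carries load in proportion to AE: A₁E₁ = 7974000 N, A₂E₂ = 8722000 N, ΣAE = 16700000 N.
σ₂ = P·E₂/ΣAE = 2850·113000/16700000 = 19.29 MPa.

19.3 MPa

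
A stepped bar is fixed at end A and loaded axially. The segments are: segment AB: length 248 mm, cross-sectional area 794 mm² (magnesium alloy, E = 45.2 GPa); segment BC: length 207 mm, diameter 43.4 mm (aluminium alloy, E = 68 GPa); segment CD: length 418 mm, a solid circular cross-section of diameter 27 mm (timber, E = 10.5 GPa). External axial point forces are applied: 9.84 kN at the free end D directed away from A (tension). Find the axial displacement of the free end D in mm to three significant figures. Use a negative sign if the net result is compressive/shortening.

0.772 mm

Internal axial forces (sectioning from the free end, tension +): N_CD = 9.84 kN, N_BC = 9.84 kN, N_AB = 9.84 kN.
A_BC = 1479 mm².
A_CD = 572.6 mm².
δ_AB = 9840·248/(794·45200) = 0.068 mm
δ_BC = 9840·207/(1479·68000) = 0.02025 mm
δ_CD = 9840·418/(572.6·10500) = 0.6842 mm
δ = Σδ_i = 0.7724 mm.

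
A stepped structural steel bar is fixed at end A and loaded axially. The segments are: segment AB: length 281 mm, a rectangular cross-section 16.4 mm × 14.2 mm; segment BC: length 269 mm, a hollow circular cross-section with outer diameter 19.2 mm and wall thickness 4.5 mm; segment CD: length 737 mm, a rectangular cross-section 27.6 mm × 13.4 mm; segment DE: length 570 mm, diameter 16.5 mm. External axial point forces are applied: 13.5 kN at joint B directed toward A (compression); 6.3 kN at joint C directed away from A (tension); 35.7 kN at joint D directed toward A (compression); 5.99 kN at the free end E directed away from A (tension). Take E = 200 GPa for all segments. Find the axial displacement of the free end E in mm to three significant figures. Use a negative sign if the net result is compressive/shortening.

Internal axial forces (sectioning from the free end, tension +): N_DE = 5.99 kN, N_CD = -29.71 kN, N_BC = -23.41 kN, N_AB = -36.91 kN.
A_AB = 232.9 mm².
A_BC = 207.8 mm².
A_CD = 369.8 mm².
A_DE = 213.8 mm².
δ_AB = -36910·281/(232.9·200000) = -0.2227 mm
δ_BC = -23410·269/(207.8·200000) = -0.1515 mm
δ_CD = -29710·737/(369.8·200000) = -0.296 mm
δ_DE = 5990·570/(213.8·200000) = 0.07984 mm
δ = Σδ_i = -0.5904 mm.

-0.590 mm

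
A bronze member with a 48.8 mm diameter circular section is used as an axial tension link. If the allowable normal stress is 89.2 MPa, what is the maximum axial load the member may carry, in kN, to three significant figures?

A = 1870 mm².
P_max = σ_allow · A = 89.2 · 1870 = 166800 N = 166.8 kN.

167 kN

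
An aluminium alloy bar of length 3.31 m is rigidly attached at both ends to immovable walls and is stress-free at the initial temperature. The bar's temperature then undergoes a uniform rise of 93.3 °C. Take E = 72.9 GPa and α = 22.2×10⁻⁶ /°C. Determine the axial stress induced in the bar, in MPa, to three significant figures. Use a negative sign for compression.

-151 MPa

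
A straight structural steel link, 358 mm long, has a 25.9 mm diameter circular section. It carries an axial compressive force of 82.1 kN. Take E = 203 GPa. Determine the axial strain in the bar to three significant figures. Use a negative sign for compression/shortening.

A = 526.9 mm².
σ = N/A = -155.8 MPa; ε = σ/E = -155.8/203000 = -7.676e-04.

-7.68e-04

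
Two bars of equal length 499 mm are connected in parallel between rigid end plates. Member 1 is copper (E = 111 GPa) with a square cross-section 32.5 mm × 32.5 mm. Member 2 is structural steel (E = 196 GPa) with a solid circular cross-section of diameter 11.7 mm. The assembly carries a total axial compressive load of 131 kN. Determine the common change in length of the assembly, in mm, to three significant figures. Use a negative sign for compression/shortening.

-0.473 mm

A_1 = 1056 mm².
A_2 = 107.5 mm².
Equal strain + equilibrium ⇒ each member carries load in proportion to AE: A₁E₁ = 117200000 N, A₂E₂ = 21070000 N, ΣAE = 138300000 N.
δ = PL/ΣAE = -131000·499/138300000 = -0.4726 mm.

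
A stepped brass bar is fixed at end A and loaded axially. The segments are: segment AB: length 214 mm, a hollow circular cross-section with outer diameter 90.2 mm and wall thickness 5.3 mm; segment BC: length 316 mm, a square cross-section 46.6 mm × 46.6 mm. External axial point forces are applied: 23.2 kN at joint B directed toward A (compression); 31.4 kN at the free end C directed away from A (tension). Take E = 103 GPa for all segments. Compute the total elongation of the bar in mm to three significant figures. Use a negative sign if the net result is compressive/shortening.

Internal axial forces (sectioning from the free end, tension +): N_BC = 31.4 kN, N_AB = 8.2 kN.
A_AB = 1414 mm².
A_BC = 2172 mm².
δ_AB = 8200·214/(1414·103000) = 0.01205 mm
δ_BC = 31400·316/(2172·103000) = 0.04436 mm
δ = Σδ_i = 0.05641 mm.

0.0564 mm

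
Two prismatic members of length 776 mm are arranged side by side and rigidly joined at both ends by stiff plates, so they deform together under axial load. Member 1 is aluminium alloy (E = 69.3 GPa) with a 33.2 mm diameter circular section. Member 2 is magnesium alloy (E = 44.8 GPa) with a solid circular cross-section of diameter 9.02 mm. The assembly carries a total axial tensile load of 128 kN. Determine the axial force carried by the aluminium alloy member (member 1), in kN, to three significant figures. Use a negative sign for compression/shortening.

122 kN

A_1 = 865.7 mm².
A_2 = 63.9 mm².
Equal strain + equilibrium ⇒ each member carries load in proportion to AE: A₁E₁ = 59990000 N, A₂E₂ = 2863000 N, ΣAE = 62860000 N.
F₁ = P·A₁E₁/ΣAE = 128000·59990000/62860000 = 122200 N.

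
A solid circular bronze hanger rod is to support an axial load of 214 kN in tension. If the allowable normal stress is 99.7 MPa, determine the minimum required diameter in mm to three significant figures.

52.3 mm

Required area A ≥ P/σ_allow = 214000/99.7 = 2146 mm².
For a solid circular section, d ≥ √(4A/π) = 52.28 mm.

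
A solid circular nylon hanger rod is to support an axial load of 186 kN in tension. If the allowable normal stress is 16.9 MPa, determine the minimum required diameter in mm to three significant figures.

Required area A ≥ P/σ_allow = 186000/16.9 = 11010 mm².
For a solid circular section, d ≥ √(4A/π) = 118.4 mm.

118 mm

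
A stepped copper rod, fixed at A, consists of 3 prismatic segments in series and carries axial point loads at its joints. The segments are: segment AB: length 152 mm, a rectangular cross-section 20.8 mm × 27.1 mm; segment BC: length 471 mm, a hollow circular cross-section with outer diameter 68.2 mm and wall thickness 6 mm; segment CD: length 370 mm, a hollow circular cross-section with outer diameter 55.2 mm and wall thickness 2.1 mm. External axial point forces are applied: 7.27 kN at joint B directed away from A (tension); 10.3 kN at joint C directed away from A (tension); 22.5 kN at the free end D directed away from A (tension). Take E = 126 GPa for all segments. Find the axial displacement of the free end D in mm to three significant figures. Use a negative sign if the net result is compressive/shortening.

0.379 mm

Internal axial forces (sectioning from the free end, tension +): N_CD = 22.5 kN, N_BC = 32.8 kN, N_AB = 40.07 kN.
A_AB = 563.7 mm².
A_BC = 1172 mm².
A_CD = 350.3 mm².
δ_AB = 40070·152/(563.7·126000) = 0.08576 mm
δ_BC = 32800·471/(1172·126000) = 0.1046 mm
δ_CD = 22500·370/(350.3·126000) = 0.1886 mm
δ = Σδ_i = 0.3789 mm.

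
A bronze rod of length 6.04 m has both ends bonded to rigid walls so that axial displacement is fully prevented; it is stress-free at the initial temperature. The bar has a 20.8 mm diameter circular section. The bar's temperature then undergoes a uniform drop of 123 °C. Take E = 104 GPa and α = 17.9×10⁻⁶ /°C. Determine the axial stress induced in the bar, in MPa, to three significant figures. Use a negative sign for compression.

229 MPa

Free thermal expansion αLΔT = 17.9e-6 · 6040 · -123 = -13.3 mm.
The walls impose strain ε = −(-13.3)/6040 = 2.2017e-03; σ = Eε = 104000 · 2.2017e-03 = 229 MPa.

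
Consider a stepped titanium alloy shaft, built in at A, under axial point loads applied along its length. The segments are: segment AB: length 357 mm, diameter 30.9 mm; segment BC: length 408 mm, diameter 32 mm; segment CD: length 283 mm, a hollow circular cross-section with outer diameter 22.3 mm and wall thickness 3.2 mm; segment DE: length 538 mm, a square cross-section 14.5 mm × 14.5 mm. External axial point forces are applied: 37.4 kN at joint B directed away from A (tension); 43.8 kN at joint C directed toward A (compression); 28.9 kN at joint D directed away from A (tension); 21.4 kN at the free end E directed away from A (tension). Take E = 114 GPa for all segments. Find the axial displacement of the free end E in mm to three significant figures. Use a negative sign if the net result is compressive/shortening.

1.34 mm

Internal axial forces (sectioning from the free end, tension +): N_DE = 21.4 kN, N_CD = 50.3 kN, N_BC = 6.5 kN, N_AB = 43.9 kN.
A_AB = 749.9 mm².
A_BC = 804.2 mm².
A_CD = 192 mm².
A_DE = 210.2 mm².
δ_AB = 43900·357/(749.9·114000) = 0.1833 mm
δ_BC = 6500·408/(804.2·114000) = 0.02893 mm
δ_CD = 50300·283/(192·114000) = 0.6503 mm
δ_DE = 21400·538/(210.2·114000) = 0.4803 mm
δ = Σδ_i = 1.343 mm.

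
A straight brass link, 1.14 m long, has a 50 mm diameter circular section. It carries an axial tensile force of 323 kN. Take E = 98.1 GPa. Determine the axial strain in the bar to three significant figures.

0.00168

A = 1963 mm².
σ = N/A = 164.5 MPa; ε = σ/E = 164.5/98100 = 1.677e-03.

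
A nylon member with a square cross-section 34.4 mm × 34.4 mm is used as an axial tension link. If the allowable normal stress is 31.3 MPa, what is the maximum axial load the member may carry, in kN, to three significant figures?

A = 1183 mm².
P_max = σ_allow · A = 31.3 · 1183 = 37040 N = 37.04 kN.

37.0 kN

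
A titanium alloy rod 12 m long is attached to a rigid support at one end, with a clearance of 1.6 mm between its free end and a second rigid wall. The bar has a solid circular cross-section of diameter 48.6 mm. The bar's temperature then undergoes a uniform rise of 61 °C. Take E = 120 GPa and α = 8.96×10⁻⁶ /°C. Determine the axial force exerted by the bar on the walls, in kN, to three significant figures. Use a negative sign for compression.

-92.0 kN

Free thermal expansion αLΔT = 8.96e-6 · 12000 · 61 = 6.559 mm.
The walls engage after the gap closes; constrained expansion = 6.559 − 1.6 = 4.959 mm.
The walls impose strain ε = −(4.959)/12000 = -4.1323e-04; σ = Eε = 120000 · -4.1323e-04 = -49.59 MPa.
Wall reaction R = σ·A = -49.59·1855 = -91990 N = -91.99 kN.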